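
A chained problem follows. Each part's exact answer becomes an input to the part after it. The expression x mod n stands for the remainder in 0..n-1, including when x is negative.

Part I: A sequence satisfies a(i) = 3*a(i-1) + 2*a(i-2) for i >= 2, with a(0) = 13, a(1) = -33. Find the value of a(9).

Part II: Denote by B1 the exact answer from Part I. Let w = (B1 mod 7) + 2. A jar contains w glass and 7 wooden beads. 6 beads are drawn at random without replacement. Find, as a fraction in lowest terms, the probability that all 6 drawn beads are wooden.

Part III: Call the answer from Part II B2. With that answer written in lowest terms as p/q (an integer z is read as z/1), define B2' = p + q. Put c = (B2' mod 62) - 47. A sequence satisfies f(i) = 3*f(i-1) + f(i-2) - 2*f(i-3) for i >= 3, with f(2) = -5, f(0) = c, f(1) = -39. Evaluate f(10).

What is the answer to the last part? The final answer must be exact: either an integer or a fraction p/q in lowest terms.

Part I: a(2) = 3*(-33) + 2*(13) = -73; iterating: a(2)=-73, a(3)=-285, a(4)=-1001, a(5)=-3573, a(6)=-12721, a(7)=-45309, a(8)=-161369, a(9)=-574725; answer -574725
Part II: B1 = -574725; w = 5; total draws C(12,6) = 924; favorable C(7,6) = 7; P = 1/132; answer 1/132
Part III: B2 = 1/132; threaded value p + q = 133; c = -38; f(3) = 3*(-5) + 1*(-39) - 2*(-38) = 22; iterating: f(3)=22, f(4)=139, f(5)=449, f(6)=1442, f(7)=4497, f(8)=14035, f(9)=43718, f(10)=136195; answer 136195

136195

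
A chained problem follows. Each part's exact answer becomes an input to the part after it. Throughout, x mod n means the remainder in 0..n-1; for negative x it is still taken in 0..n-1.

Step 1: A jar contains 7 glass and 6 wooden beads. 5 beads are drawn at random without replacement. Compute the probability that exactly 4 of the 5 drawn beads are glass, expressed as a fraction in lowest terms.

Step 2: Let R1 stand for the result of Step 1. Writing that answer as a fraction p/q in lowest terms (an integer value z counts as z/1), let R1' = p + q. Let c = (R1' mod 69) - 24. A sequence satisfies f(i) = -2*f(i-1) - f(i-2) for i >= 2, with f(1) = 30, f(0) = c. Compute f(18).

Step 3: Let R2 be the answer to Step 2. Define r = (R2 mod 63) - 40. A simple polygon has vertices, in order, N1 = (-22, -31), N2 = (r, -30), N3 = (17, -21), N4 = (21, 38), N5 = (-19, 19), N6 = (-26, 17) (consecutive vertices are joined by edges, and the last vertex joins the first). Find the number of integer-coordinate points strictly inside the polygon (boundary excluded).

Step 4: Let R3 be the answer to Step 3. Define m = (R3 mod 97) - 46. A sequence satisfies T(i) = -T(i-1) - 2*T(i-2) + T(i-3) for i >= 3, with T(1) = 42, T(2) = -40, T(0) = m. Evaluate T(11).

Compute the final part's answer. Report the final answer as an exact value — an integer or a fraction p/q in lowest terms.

738

Step 1: total draws C(13,5) = 1287; favorable C(7,4)*C(6,1) = 210; P = 70/429; answer 70/429
Step 2: R1 = 70/429; threaded value p + q = 499; c = -8; f(2) = -2*(30) - 1*(-8) = -52; iterating: f(2)=-52, f(3)=74, f(4)=-96, f(5)=118, f(6)=-140, f(7)=162, f(8)=-184, f(9)=206, f(10)=-228, f(11)=250, f(12)=-272, f(13)=294, f(14)=-316, f(15)=338, f(16)=-360, f(17)=382, f(18)=-404; answer -404
Step 3: R2 = -404; r = -3; cross terms: (-22*-30 - -3*-31)=567, (-3*-21 - 17*-30)=573, (17*38 - 21*-21)=1087, (21*19 - -19*38)=1121, (-19*17 - -26*19)=171, (-26*-31 - -22*17)=1180; twice the area = |4699| = 4699; area = 4699/2; boundary points = 1 + 1 + 1 + 1 + 1 + 4 = 9; strictly interior points = area - boundary/2 + 1 = 2346; answer 2346
Step 4: R3 = 2346; m = -28; T(3) = -1*(-40) - 2*(42) + 1*(-28) = -72; iterating: T(3)=-72, T(4)=194, T(5)=-90, T(6)=-370, T(7)=744, T(8)=-94, T(9)=-1764, T(10)=2696, T(11)=738; answer 738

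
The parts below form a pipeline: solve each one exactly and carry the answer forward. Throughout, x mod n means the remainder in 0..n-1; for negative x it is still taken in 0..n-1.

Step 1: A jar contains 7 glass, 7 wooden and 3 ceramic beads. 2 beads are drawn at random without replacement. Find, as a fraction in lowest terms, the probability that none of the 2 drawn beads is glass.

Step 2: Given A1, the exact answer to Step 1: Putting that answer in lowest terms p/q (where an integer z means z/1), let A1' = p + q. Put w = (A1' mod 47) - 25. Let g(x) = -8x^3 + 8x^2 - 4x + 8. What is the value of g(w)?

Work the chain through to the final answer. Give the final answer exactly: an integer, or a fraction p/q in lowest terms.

-25252

Step 1: total draws C(17,2) = 136; favorable C(10,2) = 45; P = 45/136; answer 45/136
Step 2: A1 = 45/136; threaded value p + q = 181; w = 15; -8*(15)^3 + 8*(15)^2 - 4*(15)^1 + 8 = (-27000) + (1800) + (-60) + (8) = -25252; answer -25252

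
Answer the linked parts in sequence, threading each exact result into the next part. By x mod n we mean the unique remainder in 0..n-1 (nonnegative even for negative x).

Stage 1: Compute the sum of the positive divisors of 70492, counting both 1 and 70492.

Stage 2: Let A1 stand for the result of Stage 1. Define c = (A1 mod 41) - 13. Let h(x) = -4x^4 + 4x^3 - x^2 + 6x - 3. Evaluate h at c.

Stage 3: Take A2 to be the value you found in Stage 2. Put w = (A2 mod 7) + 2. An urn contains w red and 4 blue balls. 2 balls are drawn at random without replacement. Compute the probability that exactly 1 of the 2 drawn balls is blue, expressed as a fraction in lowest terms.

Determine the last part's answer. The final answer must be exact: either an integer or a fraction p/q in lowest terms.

Stage 1: 70492 = 2^2 * 17623; sigma = (1 + 2 + 4) * (1 + 17623) = 7 * 17624 = 123368; answer 123368
Stage 2: A1 = 123368; c = 27; -4*(27)^4 + 4*(27)^3 - 1*(27)^2 + 6*(27)^1 - 3 = (-2125764) + (78732) + (-729) + (162) + (-3) = -2047602; answer -2047602
Stage 3: A2 = -2047602; w = 5; total draws C(9,2) = 36; favorable C(4,1)*C(5,1) = 20; P = 5/9; answer 5/9

5/9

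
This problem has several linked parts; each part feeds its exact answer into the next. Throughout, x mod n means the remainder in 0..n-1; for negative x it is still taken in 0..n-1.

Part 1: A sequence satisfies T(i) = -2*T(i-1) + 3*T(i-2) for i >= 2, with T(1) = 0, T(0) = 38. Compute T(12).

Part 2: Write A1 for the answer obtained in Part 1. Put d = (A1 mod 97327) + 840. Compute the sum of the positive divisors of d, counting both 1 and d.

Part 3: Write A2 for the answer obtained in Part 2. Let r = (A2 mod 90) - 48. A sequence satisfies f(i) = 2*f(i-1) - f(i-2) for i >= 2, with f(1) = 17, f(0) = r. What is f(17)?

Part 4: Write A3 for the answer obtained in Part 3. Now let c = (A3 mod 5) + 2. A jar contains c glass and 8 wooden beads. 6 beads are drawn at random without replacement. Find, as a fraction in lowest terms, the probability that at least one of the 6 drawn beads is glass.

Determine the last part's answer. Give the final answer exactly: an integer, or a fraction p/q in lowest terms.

Part 1: T(2) = -2*(0) + 3*(38) = 114; iterating: T(2)=114, T(3)=-228, T(4)=798, T(5)=-2280, T(6)=6954, T(7)=-20748, T(8)=62358, T(9)=-186960, T(10)=560994, T(11)=-1682868, T(12)=5048718; answer 5048718
Part 2: A1 = 5048718; d = 85881; 85881 = 3 * 28627; sigma = (1 + 3) * (1 + 28627) = 4 * 28628 = 114512; answer 114512
Part 3: A2 = 114512; r = -16; f(2) = 2*(17) - 1*(-16) = 50; iterating: f(2)=50, f(3)=83, f(4)=116, f(5)=149, f(6)=182, f(7)=215, f(8)=248, f(9)=281, f(10)=314, f(11)=347, f(12)=380, f(13)=413, f(14)=446, f(15)=479, f(16)=512, f(17)=545; answer 545
Part 4: A3 = 545; c = 2; total draws C(10,6) = 210; complement C(8,6) = 28; favorable 210 - 28 = 182; P = 13/15; answer 13/15

13/15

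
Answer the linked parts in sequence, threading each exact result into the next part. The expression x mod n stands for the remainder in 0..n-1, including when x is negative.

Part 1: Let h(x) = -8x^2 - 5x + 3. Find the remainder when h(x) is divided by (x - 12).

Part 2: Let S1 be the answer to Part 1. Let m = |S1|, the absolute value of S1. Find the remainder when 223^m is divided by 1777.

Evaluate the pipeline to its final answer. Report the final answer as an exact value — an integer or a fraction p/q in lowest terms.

60

Part 1: remainder = value at the root: -8*(12)^2 - 5*(12)^1 + 3 = (-1152) + (-60) + (3) = -1209; answer -1209
Part 2: S1 = -1209; m = 1209; squarings mod 1777: 223^1=223, 223^2=1750, 223^4=729, 223^8=118, 223^16=1485, 223^32=1745, 223^64=1024, 223^128=146, 223^256=1769, 223^512=64, 223^1024=542; 223^1209 = 223^1 * 223^8 * 223^16 * 223^32 * 223^128 * 223^1024 = 60 (mod 1777); answer 60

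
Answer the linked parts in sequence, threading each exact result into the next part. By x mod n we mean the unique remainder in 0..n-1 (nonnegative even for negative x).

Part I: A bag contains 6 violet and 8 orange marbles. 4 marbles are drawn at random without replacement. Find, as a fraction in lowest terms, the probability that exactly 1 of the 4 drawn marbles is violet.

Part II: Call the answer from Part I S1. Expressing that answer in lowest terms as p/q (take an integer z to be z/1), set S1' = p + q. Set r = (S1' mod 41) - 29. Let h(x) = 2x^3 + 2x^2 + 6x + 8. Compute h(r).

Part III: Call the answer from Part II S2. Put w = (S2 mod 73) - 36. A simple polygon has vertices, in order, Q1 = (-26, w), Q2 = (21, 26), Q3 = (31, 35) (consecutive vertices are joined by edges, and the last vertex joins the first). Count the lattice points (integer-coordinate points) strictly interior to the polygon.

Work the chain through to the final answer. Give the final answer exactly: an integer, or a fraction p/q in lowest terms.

Part I: total draws C(14,4) = 1001; favorable C(6,1)*C(8,3) = 336; P = 48/143; answer 48/143
Part II: S1 = 48/143; threaded value p + q = 191; r = -2; 2*(-2)^3 + 2*(-2)^2 + 6*(-2)^1 + 8 = (-16) + (8) + (-12) + (8) = -12; answer -12
Part III: S2 = -12; w = 25; cross terms: (-26*26 - 21*25)=-1201, (21*35 - 31*26)=-71, (31*25 - -26*35)=1685; twice the area = |413| = 413; area = 413/2; boundary points = 1 + 1 + 1 = 3; strictly interior points = area - boundary/2 + 1 = 206; answer 206

206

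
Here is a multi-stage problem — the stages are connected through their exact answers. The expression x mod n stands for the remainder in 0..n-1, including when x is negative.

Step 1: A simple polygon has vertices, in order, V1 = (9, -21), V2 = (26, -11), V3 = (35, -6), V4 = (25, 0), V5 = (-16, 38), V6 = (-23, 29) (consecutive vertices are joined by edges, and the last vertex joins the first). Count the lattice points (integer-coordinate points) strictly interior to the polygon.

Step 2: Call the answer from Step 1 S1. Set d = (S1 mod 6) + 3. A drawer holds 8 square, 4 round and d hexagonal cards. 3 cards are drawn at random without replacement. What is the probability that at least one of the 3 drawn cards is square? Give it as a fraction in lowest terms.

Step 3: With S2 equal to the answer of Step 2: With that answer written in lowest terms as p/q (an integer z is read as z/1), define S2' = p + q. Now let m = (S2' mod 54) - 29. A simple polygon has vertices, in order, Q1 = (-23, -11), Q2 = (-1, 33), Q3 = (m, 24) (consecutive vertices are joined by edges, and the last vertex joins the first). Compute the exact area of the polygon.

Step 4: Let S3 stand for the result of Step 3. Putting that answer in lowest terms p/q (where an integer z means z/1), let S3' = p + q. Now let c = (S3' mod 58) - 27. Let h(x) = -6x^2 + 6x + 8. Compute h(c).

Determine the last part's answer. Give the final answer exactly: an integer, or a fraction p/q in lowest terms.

Step 1: cross terms: (9*-11 - 26*-21)=447, (26*-6 - 35*-11)=229, (35*0 - 25*-6)=150, (25*38 - -16*0)=950, (-16*29 - -23*38)=410, (-23*-21 - 9*29)=222; twice the area = |2408| = 2408; area = 1204; boundary points = 1 + 1 + 2 + 1 + 1 + 2 = 8; strictly interior points = area - boundary/2 + 1 = 1201; answer 1201
Step 2: S1 = 1201; d = 4; total draws C(16,3) = 560; complement C(8,3) = 56; favorable 560 - 56 = 504; P = 9/10; answer 9/10
Step 3: S2 = 9/10; threaded value p + q = 19; m = -10; cross terms: (-23*33 - -1*-11)=-770, (-1*24 - -10*33)=306, (-10*-11 - -23*24)=662; twice the area = |198| = 198; area = 99; answer 99
Step 4: S3 = 99; threaded value p + q = 100; c = 15; -6*(15)^2 + 6*(15)^1 + 8 = (-1350) + (90) + (8) = -1252; answer -1252

-1252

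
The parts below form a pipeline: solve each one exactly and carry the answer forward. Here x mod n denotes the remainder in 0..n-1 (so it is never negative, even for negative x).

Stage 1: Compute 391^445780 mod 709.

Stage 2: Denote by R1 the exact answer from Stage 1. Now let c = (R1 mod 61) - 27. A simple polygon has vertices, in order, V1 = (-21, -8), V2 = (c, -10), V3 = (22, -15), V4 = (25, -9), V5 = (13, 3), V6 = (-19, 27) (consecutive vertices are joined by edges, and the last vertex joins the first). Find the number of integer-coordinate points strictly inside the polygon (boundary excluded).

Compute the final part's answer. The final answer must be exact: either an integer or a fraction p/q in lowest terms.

884

Stage 1: squarings mod 709: 391^1=391, 391^2=446, 391^4=396, 391^8=127, 391^16=531, 391^32=488, 391^64=629, 391^128=19, 391^256=361, 391^512=574, 391^1024=500, 391^2048=432, 391^4096=157, 391^8192=543, 391^16384=614, 391^32768=517, 391^65536=705, 391^131072=16, 391^262144=256; 391^445780 = 391^4 * 391^16 * 391^64 * 391^256 * 391^1024 * 391^2048 * 391^16384 * 391^32768 * 391^131072 * 391^262144 = 46 (mod 709); answer 46
Stage 2: R1 = 46; c = 19; cross terms: (-21*-10 - 19*-8)=362, (19*-15 - 22*-10)=-65, (22*-9 - 25*-15)=177, (25*3 - 13*-9)=192, (13*27 - -19*3)=408, (-19*-8 - -21*27)=719; twice the area = |1793| = 1793; area = 1793/2; boundary points = 2 + 1 + 3 + 12 + 8 + 1 = 27; strictly interior points = area - boundary/2 + 1 = 884; answer 884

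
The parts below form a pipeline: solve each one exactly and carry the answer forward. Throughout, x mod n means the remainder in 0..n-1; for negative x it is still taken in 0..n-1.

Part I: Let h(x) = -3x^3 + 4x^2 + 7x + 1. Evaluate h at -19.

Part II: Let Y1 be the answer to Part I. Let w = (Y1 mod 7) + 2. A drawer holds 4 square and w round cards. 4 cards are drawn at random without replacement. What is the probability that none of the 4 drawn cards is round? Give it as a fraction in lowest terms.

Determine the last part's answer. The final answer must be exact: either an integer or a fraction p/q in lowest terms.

Part I: -3*(-19)^3 + 4*(-19)^2 + 7*(-19)^1 + 1 = (20577) + (1444) + (-133) + (1) = 21889; answer 21889
Part II: Y1 = 21889; w = 2; total draws C(6,4) = 15; favorable C(4,4) = 1; P = 1/15; answer 1/15

1/15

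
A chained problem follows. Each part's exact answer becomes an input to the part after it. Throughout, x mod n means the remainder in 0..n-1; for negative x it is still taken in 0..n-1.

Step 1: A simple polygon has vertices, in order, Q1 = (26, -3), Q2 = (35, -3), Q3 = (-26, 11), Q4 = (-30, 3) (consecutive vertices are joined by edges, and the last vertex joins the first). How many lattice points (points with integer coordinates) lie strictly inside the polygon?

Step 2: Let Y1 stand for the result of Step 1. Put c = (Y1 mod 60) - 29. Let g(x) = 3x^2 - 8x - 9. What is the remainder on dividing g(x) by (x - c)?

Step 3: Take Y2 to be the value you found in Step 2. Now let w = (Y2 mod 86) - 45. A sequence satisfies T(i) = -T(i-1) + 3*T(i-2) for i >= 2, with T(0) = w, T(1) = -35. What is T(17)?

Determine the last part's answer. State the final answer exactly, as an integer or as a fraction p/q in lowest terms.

Step 1: cross terms: (26*-3 - 35*-3)=27, (35*11 - -26*-3)=307, (-26*3 - -30*11)=252, (-30*-3 - 26*3)=12; twice the area = |598| = 598; area = 299; boundary points = 9 + 1 + 4 + 2 = 16; strictly interior points = area - boundary/2 + 1 = 292; answer 292
Step 2: Y1 = 292; c = 23; remainder = value at the root: 3*(23)^2 - 8*(23)^1 - 9 = (1587) + (-184) + (-9) = 1394; answer 1394
Step 3: Y2 = 1394; w = -27; T(2) = -1*(-35) + 3*(-27) = -46; iterating: T(2)=-46, T(3)=-59, T(4)=-79, T(5)=-98, T(6)=-139, T(7)=-155, T(8)=-262, T(9)=-203, T(10)=-583, T(11)=-26, T(12)=-1723, T(13)=1645, T(14)=-6814, T(15)=11749, T(16)=-32191, T(17)=67438; answer 67438

67438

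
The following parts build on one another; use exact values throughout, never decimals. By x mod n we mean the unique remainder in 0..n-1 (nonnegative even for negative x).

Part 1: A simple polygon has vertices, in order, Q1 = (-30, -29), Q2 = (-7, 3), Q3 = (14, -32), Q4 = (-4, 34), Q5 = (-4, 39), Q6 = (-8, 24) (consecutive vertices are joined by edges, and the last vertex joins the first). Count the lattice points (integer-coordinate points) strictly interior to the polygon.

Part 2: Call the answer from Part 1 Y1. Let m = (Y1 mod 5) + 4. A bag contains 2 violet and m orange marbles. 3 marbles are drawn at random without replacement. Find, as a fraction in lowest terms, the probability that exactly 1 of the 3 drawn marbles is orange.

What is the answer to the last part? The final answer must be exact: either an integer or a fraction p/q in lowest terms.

1/12

Part 1: cross terms: (-30*3 - -7*-29)=-293, (-7*-32 - 14*3)=182, (14*34 - -4*-32)=348, (-4*39 - -4*34)=-20, (-4*24 - -8*39)=216, (-8*-29 - -30*24)=952; twice the area = |1385| = 1385; area = 1385/2; boundary points = 1 + 7 + 6 + 5 + 1 + 1 = 21; strictly interior points = area - boundary/2 + 1 = 683; answer 683
Part 2: Y1 = 683; m = 7; total draws C(9,3) = 84; favorable C(7,1)*C(2,2) = 7; P = 1/12; answer 1/12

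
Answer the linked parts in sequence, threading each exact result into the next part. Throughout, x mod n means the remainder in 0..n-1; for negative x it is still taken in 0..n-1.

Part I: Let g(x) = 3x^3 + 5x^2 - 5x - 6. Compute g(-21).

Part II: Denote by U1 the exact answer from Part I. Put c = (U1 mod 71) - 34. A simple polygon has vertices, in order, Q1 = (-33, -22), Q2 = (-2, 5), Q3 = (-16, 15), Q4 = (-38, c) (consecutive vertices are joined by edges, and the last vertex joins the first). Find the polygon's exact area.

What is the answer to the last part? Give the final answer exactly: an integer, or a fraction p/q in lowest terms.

Part I: 3*(-21)^3 + 5*(-21)^2 - 5*(-21)^1 - 6 = (-27783) + (2205) + (105) + (-6) = -25479; answer -25479
Part II: U1 = -25479; c = -24; cross terms: (-33*5 - -2*-22)=-209, (-2*15 - -16*5)=50, (-16*-24 - -38*15)=954, (-38*-22 - -33*-24)=44; twice the area = |839| = 839; area = 839/2; answer 839/2

839/2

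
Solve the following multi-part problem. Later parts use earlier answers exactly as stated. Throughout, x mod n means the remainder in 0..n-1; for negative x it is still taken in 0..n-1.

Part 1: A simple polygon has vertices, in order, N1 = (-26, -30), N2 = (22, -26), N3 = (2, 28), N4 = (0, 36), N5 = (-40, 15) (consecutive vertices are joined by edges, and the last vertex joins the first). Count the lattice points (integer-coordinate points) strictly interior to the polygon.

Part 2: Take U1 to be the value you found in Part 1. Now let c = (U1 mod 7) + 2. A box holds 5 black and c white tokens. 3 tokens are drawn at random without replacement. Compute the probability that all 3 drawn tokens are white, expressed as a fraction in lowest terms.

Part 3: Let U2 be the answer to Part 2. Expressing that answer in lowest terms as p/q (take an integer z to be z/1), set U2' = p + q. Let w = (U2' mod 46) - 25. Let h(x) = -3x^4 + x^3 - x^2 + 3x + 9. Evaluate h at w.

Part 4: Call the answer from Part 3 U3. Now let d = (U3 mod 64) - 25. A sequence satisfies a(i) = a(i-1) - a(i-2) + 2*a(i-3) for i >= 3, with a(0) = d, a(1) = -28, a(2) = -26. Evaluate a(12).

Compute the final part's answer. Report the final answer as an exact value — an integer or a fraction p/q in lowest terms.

-230

Part 1: cross terms: (-26*-26 - 22*-30)=1336, (22*28 - 2*-26)=668, (2*36 - 0*28)=72, (0*15 - -40*36)=1440, (-40*-30 - -26*15)=1590; twice the area = |5106| = 5106; area = 2553; boundary points = 4 + 2 + 2 + 1 + 1 = 10; strictly interior points = area - boundary/2 + 1 = 2549; answer 2549
Part 2: U1 = 2549; c = 3; total draws C(8,3) = 56; favorable C(3,3) = 1; P = 1/56; answer 1/56
Part 3: U2 = 1/56; threaded value p + q = 57; w = -14; -3*(-14)^4 + 1*(-14)^3 - 1*(-14)^2 + 3*(-14)^1 + 9 = (-115248) + (-2744) + (-196) + (-42) + (9) = -118221; answer -118221
Part 4: U3 = -118221; d = 26; a(3) = 1*(-26) - 1*(-28) + 2*(26) = 54; iterating: a(3)=54, a(4)=24, a(5)=-82, a(6)=2, a(7)=132, a(8)=-34, a(9)=-162, a(10)=136, a(11)=230, a(12)=-230; answer -230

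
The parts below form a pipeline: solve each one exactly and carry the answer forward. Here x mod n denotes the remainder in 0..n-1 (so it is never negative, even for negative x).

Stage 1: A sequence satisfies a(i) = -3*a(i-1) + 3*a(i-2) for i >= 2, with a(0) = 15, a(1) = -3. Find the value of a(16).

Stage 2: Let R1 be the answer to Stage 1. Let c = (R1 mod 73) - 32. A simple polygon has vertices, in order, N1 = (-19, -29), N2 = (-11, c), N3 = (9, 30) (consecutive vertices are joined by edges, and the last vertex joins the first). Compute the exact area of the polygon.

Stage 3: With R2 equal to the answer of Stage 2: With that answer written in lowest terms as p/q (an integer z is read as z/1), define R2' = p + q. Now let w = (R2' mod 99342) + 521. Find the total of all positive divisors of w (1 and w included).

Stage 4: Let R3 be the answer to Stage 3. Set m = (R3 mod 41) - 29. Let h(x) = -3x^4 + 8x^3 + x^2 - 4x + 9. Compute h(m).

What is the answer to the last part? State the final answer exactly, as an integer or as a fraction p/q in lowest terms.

Stage 1: a(2) = -3*(-3) + 3*(15) = 54; iterating: a(2)=54, a(3)=-171, a(4)=675, a(5)=-2538, a(6)=9639, a(7)=-36531, a(8)=138510, a(9)=-525123, a(10)=1990899, a(11)=-7548066, a(12)=28616895, a(13)=-108494883, a(14)=411335334, a(15)=-1559490651, a(16)=5912477955; answer 5912477955
Stage 2: R1 = 5912477955; c = 19; cross terms: (-19*19 - -11*-29)=-680, (-11*30 - 9*19)=-501, (9*-29 - -19*30)=309; twice the area = |-872| = 872; area = 436; answer 436
Stage 3: R2 = 436; threaded value p + q = 437; w = 958; 958 = 2 * 479; sigma = (1 + 2) * (1 + 479) = 3 * 480 = 1440; answer 1440
Stage 4: R3 = 1440; m = -24; -3*(-24)^4 + 8*(-24)^3 + 1*(-24)^2 - 4*(-24)^1 + 9 = (-995328) + (-110592) + (576) + (96) + (9) = -1105239; answer -1105239

-1105239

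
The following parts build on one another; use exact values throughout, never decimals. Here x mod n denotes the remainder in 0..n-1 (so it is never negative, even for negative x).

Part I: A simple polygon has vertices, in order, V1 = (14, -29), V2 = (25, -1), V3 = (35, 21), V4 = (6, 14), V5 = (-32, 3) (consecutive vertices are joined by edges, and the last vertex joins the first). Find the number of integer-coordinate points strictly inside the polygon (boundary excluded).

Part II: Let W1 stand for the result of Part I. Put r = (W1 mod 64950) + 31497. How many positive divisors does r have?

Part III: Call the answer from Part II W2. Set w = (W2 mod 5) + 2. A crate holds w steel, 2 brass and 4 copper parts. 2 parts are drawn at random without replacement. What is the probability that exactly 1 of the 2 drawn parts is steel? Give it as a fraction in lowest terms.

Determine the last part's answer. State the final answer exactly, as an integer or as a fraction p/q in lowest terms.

Part I: cross terms: (14*-1 - 25*-29)=711, (25*21 - 35*-1)=560, (35*14 - 6*21)=364, (6*3 - -32*14)=466, (-32*-29 - 14*3)=886; twice the area = |2987| = 2987; area = 2987/2; boundary points = 1 + 2 + 1 + 1 + 2 = 7; strictly interior points = area - boundary/2 + 1 = 1491; answer 1491
Part II: W1 = 1491; r = 32988; 32988 = 2^2 * 3 * 2749; number of divisors = (2+1) * (1+1) * (1+1) = 12; answer 12
Part III: W2 = 12; w = 4; total draws C(10,2) = 45; favorable C(4,1)*C(6,1) = 24; P = 8/15; answer 8/15

8/15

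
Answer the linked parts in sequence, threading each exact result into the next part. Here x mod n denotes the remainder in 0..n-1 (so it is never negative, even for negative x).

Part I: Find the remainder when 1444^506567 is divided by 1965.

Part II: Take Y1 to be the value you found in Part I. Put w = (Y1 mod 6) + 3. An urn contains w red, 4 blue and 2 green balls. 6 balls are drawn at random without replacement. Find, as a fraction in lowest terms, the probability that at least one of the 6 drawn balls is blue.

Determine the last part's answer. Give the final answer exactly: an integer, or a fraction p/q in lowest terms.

209/210

Part I: squarings mod 1965: 1444^1=1444, 1444^2=271, 1444^4=736, 1444^8=1321, 1444^16=121, 1444^32=886, 1444^64=961, 1444^128=1936, 1444^256=841, 1444^512=1846, 1444^1024=406, 1444^2048=1741, 1444^4096=1051, 1444^8192=271, 1444^16384=736, 1444^32768=1321, 1444^65536=121, 1444^131072=886, 1444^262144=961; 1444^506567 = 1444^1 * 1444^2 * 1444^4 * 1444^64 * 1444^128 * 1444^512 * 1444^2048 * 1444^4096 * 1444^8192 * 1444^32768 * 1444^65536 * 1444^131072 * 1444^262144 = 439 (mod 1965); answer 439
Part II: Y1 = 439; w = 4; total draws C(10,6) = 210; complement C(6,6) = 1; favorable 210 - 1 = 209; P = 209/210; answer 209/210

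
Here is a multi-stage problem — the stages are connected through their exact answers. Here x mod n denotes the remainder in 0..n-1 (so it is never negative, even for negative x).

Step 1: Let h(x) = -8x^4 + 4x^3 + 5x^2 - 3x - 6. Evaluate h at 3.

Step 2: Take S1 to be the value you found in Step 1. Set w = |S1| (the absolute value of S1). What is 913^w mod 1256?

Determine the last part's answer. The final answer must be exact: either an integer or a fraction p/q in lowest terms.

Step 1: -8*(3)^4 + 4*(3)^3 + 5*(3)^2 - 3*(3)^1 - 6 = (-648) + (108) + (45) + (-9) + (-6) = -510; answer -510
Step 2: S1 = -510; w = 510; squarings mod 1256: 913^1=913, 913^2=841, 913^4=153, 913^8=801, 913^16=1041, 913^32=1009, 913^64=721, 913^128=1113, 913^256=353; 913^510 = 913^2 * 913^4 * 913^8 * 913^16 * 913^32 * 913^64 * 913^128 * 913^256 = 529 (mod 1256); answer 529

529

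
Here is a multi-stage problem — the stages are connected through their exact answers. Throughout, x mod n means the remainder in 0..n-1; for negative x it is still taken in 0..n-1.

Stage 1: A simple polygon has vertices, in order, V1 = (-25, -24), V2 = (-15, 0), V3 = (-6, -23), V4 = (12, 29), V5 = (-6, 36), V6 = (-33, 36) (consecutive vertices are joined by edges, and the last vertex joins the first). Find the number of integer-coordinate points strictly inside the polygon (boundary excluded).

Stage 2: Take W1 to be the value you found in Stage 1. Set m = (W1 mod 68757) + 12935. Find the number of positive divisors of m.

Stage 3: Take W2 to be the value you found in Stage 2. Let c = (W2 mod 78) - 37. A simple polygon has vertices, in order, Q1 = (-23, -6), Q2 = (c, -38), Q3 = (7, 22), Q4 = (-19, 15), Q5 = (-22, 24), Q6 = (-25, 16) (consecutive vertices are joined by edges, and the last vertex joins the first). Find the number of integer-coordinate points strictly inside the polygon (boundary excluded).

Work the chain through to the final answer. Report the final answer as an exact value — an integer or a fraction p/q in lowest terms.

796

Stage 1: cross terms: (-25*0 - -15*-24)=-360, (-15*-23 - -6*0)=345, (-6*29 - 12*-23)=102, (12*36 - -6*29)=606, (-6*36 - -33*36)=972, (-33*-24 - -25*36)=1692; twice the area = |3357| = 3357; area = 3357/2; boundary points = 2 + 1 + 2 + 1 + 27 + 4 = 37; strictly interior points = area - boundary/2 + 1 = 1661; answer 1661
Stage 2: W1 = 1661; m = 14596; 14596 = 2^2 * 41 * 89; number of divisors = (2+1) * (1+1) * (1+1) = 12; answer 12
Stage 3: W2 = 12; c = -25; cross terms: (-23*-38 - -25*-6)=724, (-25*22 - 7*-38)=-284, (7*15 - -19*22)=523, (-19*24 - -22*15)=-126, (-22*16 - -25*24)=248, (-25*-6 - -23*16)=518; twice the area = |1603| = 1603; area = 1603/2; boundary points = 2 + 4 + 1 + 3 + 1 + 2 = 13; strictly interior points = area - boundary/2 + 1 = 796; answer 796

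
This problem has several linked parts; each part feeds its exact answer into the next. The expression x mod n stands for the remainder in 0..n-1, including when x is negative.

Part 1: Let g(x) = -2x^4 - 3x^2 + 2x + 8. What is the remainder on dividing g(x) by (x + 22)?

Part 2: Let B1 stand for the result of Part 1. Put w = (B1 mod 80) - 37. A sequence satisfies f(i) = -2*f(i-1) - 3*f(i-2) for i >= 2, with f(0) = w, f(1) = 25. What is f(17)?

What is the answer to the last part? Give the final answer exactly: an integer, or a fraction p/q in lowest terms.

Part 1: remainder = value at the root: -2*(-22)^4 - 3*(-22)^2 + 2*(-22)^1 + 8 = (-468512) + (-1452) + (-44) + (8) = -470000; answer -470000
Part 2: B1 = -470000; w = -37; f(2) = -2*(25) - 3*(-37) = 61; iterating: f(2)=61, f(3)=-197, f(4)=211, f(5)=169, f(6)=-971, f(7)=1435, f(8)=43, f(9)=-4391, f(10)=8653, f(11)=-4133, f(12)=-17693, f(13)=47785, f(14)=-42491, f(15)=-58373, f(16)=244219, f(17)=-313319; answer -313319

-313319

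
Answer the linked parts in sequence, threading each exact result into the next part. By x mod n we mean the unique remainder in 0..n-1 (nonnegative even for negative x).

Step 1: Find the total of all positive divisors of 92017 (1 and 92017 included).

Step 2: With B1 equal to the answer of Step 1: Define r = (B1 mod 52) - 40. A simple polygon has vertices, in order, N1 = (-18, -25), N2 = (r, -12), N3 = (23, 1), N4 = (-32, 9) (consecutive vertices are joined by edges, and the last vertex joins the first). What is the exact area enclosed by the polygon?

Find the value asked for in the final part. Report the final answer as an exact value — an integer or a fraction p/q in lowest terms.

1277/2

Step 1: 92017 = 19 * 29 * 167; sigma = (1 + 19) * (1 + 29) * (1 + 167) = 20 * 30 * 168 = 100800; answer 100800
Step 2: B1 = 100800; r = -16; cross terms: (-18*-12 - -16*-25)=-184, (-16*1 - 23*-12)=260, (23*9 - -32*1)=239, (-32*-25 - -18*9)=962; twice the area = |1277| = 1277; area = 1277/2; answer 1277/2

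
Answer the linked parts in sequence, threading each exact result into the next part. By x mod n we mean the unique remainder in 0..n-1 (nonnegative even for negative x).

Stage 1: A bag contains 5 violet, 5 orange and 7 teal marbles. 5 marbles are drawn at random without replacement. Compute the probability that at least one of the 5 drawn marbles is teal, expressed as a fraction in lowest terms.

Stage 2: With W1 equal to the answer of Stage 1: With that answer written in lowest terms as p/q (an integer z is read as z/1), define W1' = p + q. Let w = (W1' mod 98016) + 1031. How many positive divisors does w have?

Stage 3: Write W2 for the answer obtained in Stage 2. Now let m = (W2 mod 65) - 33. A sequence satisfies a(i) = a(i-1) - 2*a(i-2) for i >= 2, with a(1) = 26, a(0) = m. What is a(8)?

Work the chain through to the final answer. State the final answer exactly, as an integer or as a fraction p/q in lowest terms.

160

Stage 1: total draws C(17,5) = 6188; complement C(10,5) = 252; favorable 6188 - 252 = 5936; P = 212/221; answer 212/221
Stage 2: W1 = 212/221; threaded value p + q = 433; w = 1464; 1464 = 2^3 * 3 * 61; number of divisors = (3+1) * (1+1) * (1+1) = 16; answer 16
Stage 3: W2 = 16; m = -17; a(2) = 1*(26) - 2*(-17) = 60; iterating: a(2)=60, a(3)=8, a(4)=-112, a(5)=-128, a(6)=96, a(7)=352, a(8)=160; answer 160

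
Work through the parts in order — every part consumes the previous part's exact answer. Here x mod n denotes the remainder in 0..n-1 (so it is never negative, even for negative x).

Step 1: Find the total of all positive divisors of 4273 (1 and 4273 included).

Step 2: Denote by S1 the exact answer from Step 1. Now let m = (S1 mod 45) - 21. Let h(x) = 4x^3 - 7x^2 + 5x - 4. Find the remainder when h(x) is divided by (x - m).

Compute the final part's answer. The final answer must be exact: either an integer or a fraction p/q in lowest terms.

Step 1: 4273 is prime, so its only divisors are 1 and 4273; sigma = 1 + 4273 = 4274; answer 4274
Step 2: S1 = 4274; m = 23; remainder = value at the root: 4*(23)^3 - 7*(23)^2 + 5*(23)^1 - 4 = (48668) + (-3703) + (115) + (-4) = 45076; answer 45076

45076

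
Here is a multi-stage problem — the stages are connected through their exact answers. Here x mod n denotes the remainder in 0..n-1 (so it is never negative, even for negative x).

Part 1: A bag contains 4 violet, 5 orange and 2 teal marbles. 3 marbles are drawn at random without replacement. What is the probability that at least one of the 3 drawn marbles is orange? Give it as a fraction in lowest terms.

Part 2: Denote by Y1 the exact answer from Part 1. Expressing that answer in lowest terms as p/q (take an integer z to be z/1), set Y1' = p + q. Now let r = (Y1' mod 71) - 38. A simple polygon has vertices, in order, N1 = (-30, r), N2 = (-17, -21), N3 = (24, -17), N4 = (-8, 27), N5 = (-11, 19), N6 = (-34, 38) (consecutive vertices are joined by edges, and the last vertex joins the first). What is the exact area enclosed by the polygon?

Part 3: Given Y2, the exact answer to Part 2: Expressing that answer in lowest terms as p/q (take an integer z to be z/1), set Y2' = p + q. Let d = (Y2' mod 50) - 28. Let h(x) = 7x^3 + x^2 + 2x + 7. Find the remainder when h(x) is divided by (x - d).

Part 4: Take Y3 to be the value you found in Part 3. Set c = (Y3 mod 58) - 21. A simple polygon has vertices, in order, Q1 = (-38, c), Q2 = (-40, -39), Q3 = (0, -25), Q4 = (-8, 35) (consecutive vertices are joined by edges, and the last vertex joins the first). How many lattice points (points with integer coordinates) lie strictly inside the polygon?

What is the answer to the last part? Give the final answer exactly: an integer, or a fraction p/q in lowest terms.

Part 1: total draws C(11,3) = 165; complement C(6,3) = 20; favorable 165 - 20 = 145; P = 29/33; answer 29/33
Part 2: Y1 = 29/33; threaded value p + q = 62; r = 24; cross terms: (-30*-21 - -17*24)=1038, (-17*-17 - 24*-21)=793, (24*27 - -8*-17)=512, (-8*19 - -11*27)=145, (-11*38 - -34*19)=228, (-34*24 - -30*38)=324; twice the area = |3040| = 3040; area = 1520; answer 1520
Part 3: Y2 = 1520; threaded value p + q = 1521; d = -7; remainder = value at the root: 7*(-7)^3 + 1*(-7)^2 + 2*(-7)^1 + 7 = (-2401) + (49) + (-14) + (7) = -2359; answer -2359
Part 4: Y3 = -2359; c = -2; cross terms: (-38*-39 - -40*-2)=1402, (-40*-25 - 0*-39)=1000, (0*35 - -8*-25)=-200, (-8*-2 - -38*35)=1346; twice the area = |3548| = 3548; area = 1774; boundary points = 1 + 2 + 4 + 1 = 8; strictly interior points = area - boundary/2 + 1 = 1771; answer 1771

1771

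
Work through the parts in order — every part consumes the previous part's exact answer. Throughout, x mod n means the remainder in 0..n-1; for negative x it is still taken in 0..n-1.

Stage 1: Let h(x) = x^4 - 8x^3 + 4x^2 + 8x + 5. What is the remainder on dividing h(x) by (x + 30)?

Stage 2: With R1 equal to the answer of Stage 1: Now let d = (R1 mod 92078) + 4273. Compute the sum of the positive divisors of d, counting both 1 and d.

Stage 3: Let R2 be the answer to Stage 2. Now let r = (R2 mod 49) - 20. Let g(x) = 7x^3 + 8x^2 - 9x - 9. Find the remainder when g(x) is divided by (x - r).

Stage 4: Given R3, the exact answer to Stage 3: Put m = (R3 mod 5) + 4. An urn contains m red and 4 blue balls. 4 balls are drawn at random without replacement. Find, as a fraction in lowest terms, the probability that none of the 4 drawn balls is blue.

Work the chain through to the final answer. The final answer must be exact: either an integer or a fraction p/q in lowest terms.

1/14

Stage 1: remainder = value at the root: 1*(-30)^4 - 8*(-30)^3 + 4*(-30)^2 + 8*(-30)^1 + 5 = (810000) + (216000) + (3600) + (-240) + (5) = 1029365; answer 1029365
Stage 2: R1 = 1029365; d = 20780; 20780 = 2^2 * 5 * 1039; sigma = (1 + 2 + 4) * (1 + 5) * (1 + 1039) = 7 * 6 * 1040 = 43680; answer 43680
Stage 3: R2 = 43680; r = 1; remainder = value at the root: 7*(1)^3 + 8*(1)^2 - 9*(1)^1 - 9 = (7) + (8) + (-9) + (-9) = -3; answer -3
Stage 4: R3 = -3; m = 6; total draws C(10,4) = 210; favorable C(6,4) = 15; P = 1/14; answer 1/14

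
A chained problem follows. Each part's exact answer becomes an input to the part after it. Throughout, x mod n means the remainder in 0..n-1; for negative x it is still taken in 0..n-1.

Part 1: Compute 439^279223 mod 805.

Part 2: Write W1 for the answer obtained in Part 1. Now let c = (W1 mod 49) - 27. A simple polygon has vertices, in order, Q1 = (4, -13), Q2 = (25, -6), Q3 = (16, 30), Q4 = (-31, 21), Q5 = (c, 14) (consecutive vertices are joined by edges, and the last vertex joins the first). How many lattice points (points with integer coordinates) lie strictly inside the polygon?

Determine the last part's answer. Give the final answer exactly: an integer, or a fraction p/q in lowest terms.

Part 1: squarings mod 805: 439^1=439, 439^2=326, 439^4=16, 439^8=256, 439^16=331, 439^32=81, 439^64=121, 439^128=151, 439^256=261, 439^512=501, 439^1024=646, 439^2048=326, 439^4096=16, 439^8192=256, 439^16384=331, 439^32768=81, 439^65536=121, 439^131072=151, 439^262144=261; 439^279223 = 439^1 * 439^2 * 439^4 * 439^16 * 439^32 * 439^128 * 439^512 * 439^16384 * 439^262144 = 334 (mod 805); answer 334
Part 2: W1 = 334; c = 13; cross terms: (4*-6 - 25*-13)=301, (25*30 - 16*-6)=846, (16*21 - -31*30)=1266, (-31*14 - 13*21)=-707, (13*-13 - 4*14)=-225; twice the area = |1481| = 1481; area = 1481/2; boundary points = 7 + 9 + 1 + 1 + 9 = 27; strictly interior points = area - boundary/2 + 1 = 728; answer 728

728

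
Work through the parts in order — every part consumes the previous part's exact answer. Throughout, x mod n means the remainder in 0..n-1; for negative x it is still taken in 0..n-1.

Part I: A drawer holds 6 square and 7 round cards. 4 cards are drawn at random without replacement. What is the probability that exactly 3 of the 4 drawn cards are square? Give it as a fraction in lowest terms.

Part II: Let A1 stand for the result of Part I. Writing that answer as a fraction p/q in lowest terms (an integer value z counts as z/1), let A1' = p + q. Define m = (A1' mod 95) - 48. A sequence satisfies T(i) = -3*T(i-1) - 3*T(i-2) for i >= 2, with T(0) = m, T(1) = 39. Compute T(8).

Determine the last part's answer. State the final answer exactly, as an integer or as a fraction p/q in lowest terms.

Part I: total draws C(13,4) = 715; favorable C(6,3)*C(7,1) = 140; P = 28/143; answer 28/143
Part II: A1 = 28/143; threaded value p + q = 171; m = 28; T(2) = -3*(39) - 3*(28) = -201; iterating: T(2)=-201, T(3)=486, T(4)=-855, T(5)=1107, T(6)=-756, T(7)=-1053, T(8)=5427; answer 5427

5427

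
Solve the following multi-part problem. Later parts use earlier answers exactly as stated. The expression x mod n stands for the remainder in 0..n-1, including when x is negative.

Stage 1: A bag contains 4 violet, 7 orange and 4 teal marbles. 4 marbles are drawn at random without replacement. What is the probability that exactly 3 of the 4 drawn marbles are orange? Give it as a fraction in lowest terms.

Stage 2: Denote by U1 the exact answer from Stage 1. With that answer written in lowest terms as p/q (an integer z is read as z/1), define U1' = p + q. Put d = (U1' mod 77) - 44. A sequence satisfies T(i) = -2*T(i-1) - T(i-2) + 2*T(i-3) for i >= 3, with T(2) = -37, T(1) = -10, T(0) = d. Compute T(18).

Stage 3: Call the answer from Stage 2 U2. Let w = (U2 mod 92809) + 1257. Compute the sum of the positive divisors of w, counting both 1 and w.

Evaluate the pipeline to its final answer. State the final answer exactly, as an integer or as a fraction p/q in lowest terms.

Stage 1: total draws C(15,4) = 1365; favorable C(7,3)*C(8,1) = 280; P = 8/39; answer 8/39
Stage 2: U1 = 8/39; threaded value p + q = 47; d = 3; T(3) = -2*(-37) - 1*(-10) + 2*(3) = 90; iterating: T(3)=90, T(4)=-163, T(5)=162, T(6)=19, T(7)=-526, T(8)=1357, T(9)=-2150, T(10)=1891, T(11)=1082, T(12)=-8355, T(13)=19410, T(14)=-28301, T(15)=20482, T(16)=26157, T(17)=-129398, T(18)=273603; answer 273603
Stage 3: U2 = 273603; w = 89242; 89242 = 2 * 44621; sigma = (1 + 2) * (1 + 44621) = 3 * 44622 = 133866; answer 133866

133866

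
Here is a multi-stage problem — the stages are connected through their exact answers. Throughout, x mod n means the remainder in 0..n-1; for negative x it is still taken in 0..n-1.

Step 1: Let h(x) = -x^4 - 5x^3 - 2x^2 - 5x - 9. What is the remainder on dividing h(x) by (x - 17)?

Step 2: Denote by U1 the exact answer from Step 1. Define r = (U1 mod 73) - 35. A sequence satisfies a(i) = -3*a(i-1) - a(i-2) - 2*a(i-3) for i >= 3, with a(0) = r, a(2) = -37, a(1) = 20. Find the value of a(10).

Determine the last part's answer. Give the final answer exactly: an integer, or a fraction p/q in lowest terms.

-238390

Step 1: remainder = value at the root: -1*(17)^4 - 5*(17)^3 - 2*(17)^2 - 5*(17)^1 - 9 = (-83521) + (-24565) + (-578) + (-85) + (-9) = -108758; answer -108758
Step 2: U1 = -108758; r = -23; a(3) = -3*(-37) - 1*(20) - 2*(-23) = 137; iterating: a(3)=137, a(4)=-414, a(5)=1179, a(6)=-3397, a(7)=9840, a(8)=-28481, a(9)=82397, a(10)=-238390; answer -238390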